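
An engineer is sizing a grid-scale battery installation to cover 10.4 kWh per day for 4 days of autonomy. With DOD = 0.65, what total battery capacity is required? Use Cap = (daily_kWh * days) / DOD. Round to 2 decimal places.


Total energy needed = daily * days = 10.4 * 4 = 41.6 kWh
Account for depth of discharge:
  Cap = total_energy / DOD = 41.6 / 0.65
  Cap = 64.00 kWh

64.00


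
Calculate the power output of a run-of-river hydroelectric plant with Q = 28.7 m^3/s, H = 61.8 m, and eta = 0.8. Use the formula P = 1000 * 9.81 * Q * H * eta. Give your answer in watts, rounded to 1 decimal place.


Apply the hydropower formula P = rho * g * Q * H * eta
rho * g = 1000 * 9.81 = 9810.0
P = 9810.0 * 28.7 * 61.8 * 0.8
P = 13919683.7 W

13919683.7


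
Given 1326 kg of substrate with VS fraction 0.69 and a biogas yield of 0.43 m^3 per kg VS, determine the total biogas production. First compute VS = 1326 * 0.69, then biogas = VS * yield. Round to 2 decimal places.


Compute volatile solids:
  VS = mass * VS_fraction = 1326 * 0.69 = 914.94 kg
Calculate biogas volume:
  Biogas = VS * specific_yield = 914.94 * 0.43
  Biogas = 393.42 m^3

393.42


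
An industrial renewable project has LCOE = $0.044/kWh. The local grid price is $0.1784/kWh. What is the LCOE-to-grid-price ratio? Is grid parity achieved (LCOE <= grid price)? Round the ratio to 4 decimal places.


Compare LCOE to grid price:
  LCOE = $0.044/kWh, Grid price = $0.1784/kWh
  Ratio = LCOE / grid_price = 0.044 / 0.1784 = 0.2466
  Grid parity achieved (ratio <= 1)? yes

0.2466


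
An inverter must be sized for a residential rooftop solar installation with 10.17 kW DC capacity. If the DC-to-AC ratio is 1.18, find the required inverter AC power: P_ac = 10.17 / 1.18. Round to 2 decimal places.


The inverter AC capacity is determined by the DC/AC ratio.
Given: P_dc = 10.17 kW, DC/AC ratio = 1.18
P_ac = P_dc / ratio = 10.17 / 1.18
P_ac = 8.62 kW

8.62


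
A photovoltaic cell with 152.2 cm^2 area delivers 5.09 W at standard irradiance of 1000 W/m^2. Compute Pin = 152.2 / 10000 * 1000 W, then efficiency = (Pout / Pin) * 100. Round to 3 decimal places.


First compute the input power:
  Pin = area_cm2 / 10000 * G = 152.2 / 10000 * 1000 = 15.22 W
Then compute efficiency:
  Efficiency = (Pout / Pin) * 100 = (5.09 / 15.22) * 100
  Efficiency = 33.443%

33.443


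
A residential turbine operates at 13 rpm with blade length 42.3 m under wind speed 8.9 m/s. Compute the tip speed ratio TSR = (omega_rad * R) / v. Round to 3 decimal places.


Convert rotational speed to rad/s:
  omega = 13 * 2 * pi / 60 = 1.3614 rad/s
Compute tip speed:
  v_tip = omega * R = 1.3614 * 42.3 = 57.585 m/s
Tip speed ratio:
  TSR = v_tip / v_wind = 57.585 / 8.9 = 6.470

6.470


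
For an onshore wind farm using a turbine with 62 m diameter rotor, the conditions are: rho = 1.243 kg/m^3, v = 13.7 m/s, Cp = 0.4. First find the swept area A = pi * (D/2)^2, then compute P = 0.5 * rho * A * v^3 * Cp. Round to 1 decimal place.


Step 1 -- Compute swept area:
  A = pi * (D/2)^2 = pi * (62/2)^2 = 3019.07 m^2
Step 2 -- Apply wind power equation:
  P = 0.5 * rho * A * v^3 * Cp
  v^3 = 13.7^3 = 2571.353
  P = 0.5 * 1.243 * 3019.07 * 2571.353 * 0.4
  P = 1929905.7 W

1929905.7


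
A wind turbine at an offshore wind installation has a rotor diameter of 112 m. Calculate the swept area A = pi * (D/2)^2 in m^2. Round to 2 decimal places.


Compute the rotor radius:
  r = D / 2 = 112 / 2 = 56.0 m
Calculate swept area:
  A = pi * r^2 = pi * 56.0^2
  A = 9852.03 m^2

9852.03


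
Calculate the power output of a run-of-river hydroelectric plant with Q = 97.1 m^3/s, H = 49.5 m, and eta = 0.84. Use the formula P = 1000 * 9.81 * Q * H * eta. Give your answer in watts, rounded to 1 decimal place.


Apply the hydropower formula P = rho * g * Q * H * eta
rho * g = 1000 * 9.81 = 9810.0
P = 9810.0 * 97.1 * 49.5 * 0.84
P = 39607070.6 W

39607070.6


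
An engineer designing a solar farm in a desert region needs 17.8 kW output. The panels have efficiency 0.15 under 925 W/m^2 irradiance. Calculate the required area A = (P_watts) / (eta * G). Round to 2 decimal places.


Convert target power to watts: P = 17.8 * 1000 = 17800.0 W
Compute denominator: eta * G = 0.15 * 925 = 138.75
Required area A = P / (eta * G) = 17800.0 / 138.75
A = 128.29 m^2

128.29


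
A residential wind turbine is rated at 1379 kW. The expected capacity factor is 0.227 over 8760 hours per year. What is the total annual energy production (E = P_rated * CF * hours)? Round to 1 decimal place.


Annual energy = rated_kW * capacity_factor * hours_per_year
Given: P_rated = 1379 kW, CF = 0.227, hours = 8760
E = 1379 * 0.227 * 8760
E = 2742169.1 kWh

2742169.1


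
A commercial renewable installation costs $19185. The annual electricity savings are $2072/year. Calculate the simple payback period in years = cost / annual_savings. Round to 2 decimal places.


Simple payback period = initial cost / annual savings
Payback = 19185 / 2072
Payback = 9.26 years

9.26


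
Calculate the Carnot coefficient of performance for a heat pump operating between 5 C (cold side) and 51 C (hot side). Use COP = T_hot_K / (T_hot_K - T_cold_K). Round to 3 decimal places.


Convert to Kelvin:
  T_hot = 51 + 273.15 = 324.15 K
  T_cold = 5 + 273.15 = 278.15 K
Apply Carnot COP formula:
  COP = T_hot_K / (T_hot_K - T_cold_K) = 324.15 / 46.0
  COP = 7.047

7.047


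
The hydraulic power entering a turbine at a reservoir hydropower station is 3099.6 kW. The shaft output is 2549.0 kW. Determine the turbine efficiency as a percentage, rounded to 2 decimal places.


Turbine efficiency = (output power / input power) * 100
eta = (2549.0 / 3099.6) * 100
eta = 82.24%

82.24


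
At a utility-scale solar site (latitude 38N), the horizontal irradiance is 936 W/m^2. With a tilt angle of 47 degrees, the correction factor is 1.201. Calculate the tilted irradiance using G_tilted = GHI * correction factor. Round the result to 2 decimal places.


Identify the given values:
  GHI = 936 W/m^2, tilt correction factor = 1.201
Apply the formula G_tilted = GHI * factor:
  G_tilted = 936 * 1.201
  G_tilted = 1124.14 W/m^2

1124.14


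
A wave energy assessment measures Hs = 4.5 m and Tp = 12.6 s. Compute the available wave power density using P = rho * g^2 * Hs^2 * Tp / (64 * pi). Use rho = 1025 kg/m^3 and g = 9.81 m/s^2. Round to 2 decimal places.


Apply wave power formula:
  g^2 = 9.81^2 = 96.2361
  Hs^2 = 4.5^2 = 20.25
  Numerator = rho * g^2 * Hs^2 * Tp = 1025 * 96.2361 * 20.25 * 12.6 = 25168506.94
  Denominator = 64 * pi = 201.0619
  P = 25168506.94 / 201.0619 = 125177.88 W/m

125177.88


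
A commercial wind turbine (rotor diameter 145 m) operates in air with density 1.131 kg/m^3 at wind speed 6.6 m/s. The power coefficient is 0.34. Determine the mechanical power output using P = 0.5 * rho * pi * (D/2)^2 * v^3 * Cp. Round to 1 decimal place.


Step 1 -- Compute swept area:
  A = pi * (D/2)^2 = pi * (145/2)^2 = 16513.0 m^2
Step 2 -- Apply wind power equation:
  P = 0.5 * rho * A * v^3 * Cp
  v^3 = 6.6^3 = 287.496
  P = 0.5 * 1.131 * 16513.0 * 287.496 * 0.34
  P = 912786.5 W

912786.5


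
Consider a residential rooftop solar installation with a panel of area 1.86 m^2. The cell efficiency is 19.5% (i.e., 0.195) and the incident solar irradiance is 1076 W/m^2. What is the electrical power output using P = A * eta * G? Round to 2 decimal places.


Use the solar power formula P = A * eta * G.
Given: A = 1.86 m^2, eta = 0.195, G = 1076 W/m^2
P = 1.86 * 0.195 * 1076
P = 390.27 W

390.27


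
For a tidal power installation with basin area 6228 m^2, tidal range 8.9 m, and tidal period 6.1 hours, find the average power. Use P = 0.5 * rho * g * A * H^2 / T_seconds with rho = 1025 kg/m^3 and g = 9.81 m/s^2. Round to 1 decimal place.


Convert period to seconds: T = 6.1 * 3600 = 21960.0 s
H^2 = 8.9^2 = 79.21
P = 0.5 * rho * g * A * H^2 / T
P = 0.5 * 1025 * 9.81 * 6228 * 79.21 / 21960.0
P = 112943.0 W

112943.0


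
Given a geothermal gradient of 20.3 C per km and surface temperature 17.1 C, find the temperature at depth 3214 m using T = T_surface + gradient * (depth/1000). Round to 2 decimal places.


Convert depth to km: 3214 / 1000 = 3.214 km
Temperature increase = gradient * depth_km = 20.3 * 3.214 = 65.24 C
Temperature at depth = T_surface + delta_T = 17.1 + 65.24
T = 82.34 C

82.34


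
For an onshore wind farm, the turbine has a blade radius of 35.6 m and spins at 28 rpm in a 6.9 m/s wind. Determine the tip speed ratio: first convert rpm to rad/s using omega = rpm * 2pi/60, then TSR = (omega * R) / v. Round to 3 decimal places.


Convert rotational speed to rad/s:
  omega = 28 * 2 * pi / 60 = 2.9322 rad/s
Compute tip speed:
  v_tip = omega * R = 2.9322 * 35.6 = 104.385 m/s
Tip speed ratio:
  TSR = v_tip / v_wind = 104.385 / 6.9 = 15.128

15.128


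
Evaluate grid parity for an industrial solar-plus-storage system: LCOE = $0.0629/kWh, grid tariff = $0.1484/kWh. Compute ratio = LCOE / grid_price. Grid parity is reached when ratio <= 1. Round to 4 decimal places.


Compare LCOE to grid price:
  LCOE = $0.0629/kWh, Grid price = $0.1484/kWh
  Ratio = LCOE / grid_price = 0.0629 / 0.1484 = 0.4239
  Grid parity achieved (ratio <= 1)? yes

0.4239


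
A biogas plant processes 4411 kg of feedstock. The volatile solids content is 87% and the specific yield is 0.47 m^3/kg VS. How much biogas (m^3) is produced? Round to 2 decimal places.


Compute volatile solids:
  VS = mass * VS_fraction = 4411 * 0.87 = 3837.57 kg
Calculate biogas volume:
  Biogas = VS * specific_yield = 3837.57 * 0.47
  Biogas = 1803.66 m^3

1803.66


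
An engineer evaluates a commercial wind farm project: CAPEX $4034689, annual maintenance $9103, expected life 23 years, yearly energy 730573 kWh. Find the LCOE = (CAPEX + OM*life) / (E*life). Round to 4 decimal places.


Total cost = CAPEX + OM * lifetime = 4034689 + 9103 * 23 = 4034689 + 209369 = 4244058
Total generation = annual * lifetime = 730573 * 23 = 16803179 kWh
LCOE = 4244058 / 16803179
LCOE = 0.2526 $/kWh

0.2526


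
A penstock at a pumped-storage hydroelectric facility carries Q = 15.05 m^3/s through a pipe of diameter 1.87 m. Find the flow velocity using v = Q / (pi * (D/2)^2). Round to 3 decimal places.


Compute pipe cross-sectional area:
  A = pi * (D/2)^2 = pi * (1.87/2)^2 = 2.7465 m^2
Calculate velocity:
  v = Q / A = 15.05 / 2.7465
  v = 5.480 m/s

5.480


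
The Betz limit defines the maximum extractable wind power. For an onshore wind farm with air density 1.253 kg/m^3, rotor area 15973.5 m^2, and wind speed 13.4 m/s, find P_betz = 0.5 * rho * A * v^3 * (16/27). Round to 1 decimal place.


The Betz coefficient Cp_max = 16/27 = 0.5926
v^3 = 13.4^3 = 2406.104
P_betz = 0.5 * rho * A * v^3 * Cp_max
P_betz = 0.5 * 1.253 * 15973.5 * 2406.104 * 0.5926
P_betz = 14268942.1 W

14268942.1


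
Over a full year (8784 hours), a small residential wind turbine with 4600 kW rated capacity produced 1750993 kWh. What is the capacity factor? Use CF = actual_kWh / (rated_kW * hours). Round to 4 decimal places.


Capacity factor = actual output / maximum possible output
Maximum possible = rated * hours = 4600 * 8784 = 40406400 kWh
CF = 1750993 / 40406400
CF = 0.0433

0.0433


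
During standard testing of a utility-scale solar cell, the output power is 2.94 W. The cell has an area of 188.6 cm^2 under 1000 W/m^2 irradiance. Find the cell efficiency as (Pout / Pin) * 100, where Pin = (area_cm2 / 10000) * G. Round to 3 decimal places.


First compute the input power:
  Pin = area_cm2 / 10000 * G = 188.6 / 10000 * 1000 = 18.86 W
Then compute efficiency:
  Efficiency = (Pout / Pin) * 100 = (2.94 / 18.86) * 100
  Efficiency = 15.589%

15.589


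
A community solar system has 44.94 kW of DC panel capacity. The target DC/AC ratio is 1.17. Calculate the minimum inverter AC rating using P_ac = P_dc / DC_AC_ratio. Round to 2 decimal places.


The inverter AC capacity is determined by the DC/AC ratio.
Given: P_dc = 44.94 kW, DC/AC ratio = 1.17
P_ac = P_dc / ratio = 44.94 / 1.17
P_ac = 38.41 kW

38.41


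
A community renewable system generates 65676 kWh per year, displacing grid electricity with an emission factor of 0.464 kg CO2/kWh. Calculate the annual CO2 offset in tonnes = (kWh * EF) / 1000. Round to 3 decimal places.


CO2 offset in kg = generation * emission_factor
CO2 offset = 65676 * 0.464 = 30473.66 kg
Convert to tonnes:
  CO2 offset = 30473.66 / 1000 = 30.474 tonnes

30.474


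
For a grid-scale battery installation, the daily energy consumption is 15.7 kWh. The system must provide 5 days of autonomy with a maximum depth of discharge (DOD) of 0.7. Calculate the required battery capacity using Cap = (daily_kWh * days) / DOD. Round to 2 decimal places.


Total energy needed = daily * days = 15.7 * 5 = 78.5 kWh
Account for depth of discharge:
  Cap = total_energy / DOD = 78.5 / 0.7
  Cap = 112.14 kWh

112.14


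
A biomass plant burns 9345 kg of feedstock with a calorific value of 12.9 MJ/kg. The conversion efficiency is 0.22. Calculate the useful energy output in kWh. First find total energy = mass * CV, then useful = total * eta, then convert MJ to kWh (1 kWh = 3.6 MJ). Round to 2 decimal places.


Total energy = mass * CV = 9345 * 12.9 = 120550.5 MJ
Useful energy = total * eta = 120550.5 * 0.22 = 26521.11 MJ
Convert to kWh: 26521.11 / 3.6
Useful energy = 7366.98 kWh

7366.98


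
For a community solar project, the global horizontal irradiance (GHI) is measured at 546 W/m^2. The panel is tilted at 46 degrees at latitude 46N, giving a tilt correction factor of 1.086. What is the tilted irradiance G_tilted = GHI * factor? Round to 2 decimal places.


Identify the given values:
  GHI = 546 W/m^2, tilt correction factor = 1.086
Apply the formula G_tilted = GHI * factor:
  G_tilted = 546 * 1.086
  G_tilted = 592.96 W/m^2

592.96


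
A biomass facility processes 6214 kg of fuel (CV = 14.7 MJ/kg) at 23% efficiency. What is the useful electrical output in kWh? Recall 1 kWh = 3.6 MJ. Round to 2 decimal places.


Total energy = mass * CV = 6214 * 14.7 = 91345.8 MJ
Useful energy = total * eta = 91345.8 * 0.23 = 21009.53 MJ
Convert to kWh: 21009.53 / 3.6
Useful energy = 5835.98 kWh

5835.98


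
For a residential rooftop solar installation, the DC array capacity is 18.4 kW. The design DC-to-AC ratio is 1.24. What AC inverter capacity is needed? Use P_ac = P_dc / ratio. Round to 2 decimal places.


The inverter AC capacity is determined by the DC/AC ratio.
Given: P_dc = 18.4 kW, DC/AC ratio = 1.24
P_ac = P_dc / ratio = 18.4 / 1.24
P_ac = 14.84 kW

14.84


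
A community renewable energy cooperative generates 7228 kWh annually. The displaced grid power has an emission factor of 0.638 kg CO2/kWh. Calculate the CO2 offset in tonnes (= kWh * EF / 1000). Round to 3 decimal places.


CO2 offset in kg = generation * emission_factor
CO2 offset = 7228 * 0.638 = 4611.46 kg
Convert to tonnes:
  CO2 offset = 4611.46 / 1000 = 4.611 tonnes

4.611


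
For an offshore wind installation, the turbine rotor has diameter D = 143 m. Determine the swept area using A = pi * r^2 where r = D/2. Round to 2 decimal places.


Compute the rotor radius:
  r = D / 2 = 143 / 2 = 71.5 m
Calculate swept area:
  A = pi * r^2 = pi * 71.5^2
  A = 16060.61 m^2

16060.61


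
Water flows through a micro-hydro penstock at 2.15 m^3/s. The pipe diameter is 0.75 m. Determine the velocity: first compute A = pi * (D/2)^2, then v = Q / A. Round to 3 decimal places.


Compute pipe cross-sectional area:
  A = pi * (D/2)^2 = pi * (0.75/2)^2 = 0.4418 m^2
Calculate velocity:
  v = Q / A = 2.15 / 0.4418
  v = 4.867 m/s

4.867


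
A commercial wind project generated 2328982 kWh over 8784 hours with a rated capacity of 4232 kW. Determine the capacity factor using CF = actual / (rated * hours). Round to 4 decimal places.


Capacity factor = actual output / maximum possible output
Maximum possible = rated * hours = 4232 * 8784 = 37173888 kWh
CF = 2328982 / 37173888
CF = 0.0627

0.0627


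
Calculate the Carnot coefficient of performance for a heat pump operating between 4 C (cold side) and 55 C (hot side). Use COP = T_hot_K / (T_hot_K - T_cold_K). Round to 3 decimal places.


Convert to Kelvin:
  T_hot = 55 + 273.15 = 328.15 K
  T_cold = 4 + 273.15 = 277.15 K
Apply Carnot COP formula:
  COP = T_hot_K / (T_hot_K - T_cold_K) = 328.15 / 51.0
  COP = 6.434

6.434


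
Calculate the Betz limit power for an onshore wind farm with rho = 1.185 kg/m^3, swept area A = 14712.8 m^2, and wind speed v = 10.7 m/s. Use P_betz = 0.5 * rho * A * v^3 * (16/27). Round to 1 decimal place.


The Betz coefficient Cp_max = 16/27 = 0.5926
v^3 = 10.7^3 = 1225.043
P_betz = 0.5 * rho * A * v^3 * Cp_max
P_betz = 0.5 * 1.185 * 14712.8 * 1225.043 * 0.5926
P_betz = 6328360.9 W

6328360.9


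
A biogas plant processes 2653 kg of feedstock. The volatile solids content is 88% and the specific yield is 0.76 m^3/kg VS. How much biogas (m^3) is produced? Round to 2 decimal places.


Compute volatile solids:
  VS = mass * VS_fraction = 2653 * 0.88 = 2334.64 kg
Calculate biogas volume:
  Biogas = VS * specific_yield = 2334.64 * 0.76
  Biogas = 1774.33 m^3

1774.33


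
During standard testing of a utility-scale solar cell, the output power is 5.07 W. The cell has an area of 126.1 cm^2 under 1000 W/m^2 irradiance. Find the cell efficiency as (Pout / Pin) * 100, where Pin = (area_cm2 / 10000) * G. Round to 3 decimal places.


First compute the input power:
  Pin = area_cm2 / 10000 * G = 126.1 / 10000 * 1000 = 12.61 W
Then compute efficiency:
  Efficiency = (Pout / Pin) * 100 = (5.07 / 12.61) * 100
  Efficiency = 40.206%

40.206


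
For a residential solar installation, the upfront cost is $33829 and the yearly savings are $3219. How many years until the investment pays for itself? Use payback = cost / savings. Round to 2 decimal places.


Simple payback period = initial cost / annual savings
Payback = 33829 / 3219
Payback = 10.51 years

10.51


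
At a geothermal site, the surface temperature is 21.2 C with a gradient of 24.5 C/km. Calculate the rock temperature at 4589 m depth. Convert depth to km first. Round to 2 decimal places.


Convert depth to km: 4589 / 1000 = 4.589 km
Temperature increase = gradient * depth_km = 24.5 * 4.589 = 112.43 C
Temperature at depth = T_surface + delta_T = 21.2 + 112.43
T = 133.63 C

133.63


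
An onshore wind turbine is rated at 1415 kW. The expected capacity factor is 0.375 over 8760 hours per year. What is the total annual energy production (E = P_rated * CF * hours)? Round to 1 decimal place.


Annual energy = rated_kW * capacity_factor * hours_per_year
Given: P_rated = 1415 kW, CF = 0.375, hours = 8760
E = 1415 * 0.375 * 8760
E = 4648275.0 kWh

4648275.0


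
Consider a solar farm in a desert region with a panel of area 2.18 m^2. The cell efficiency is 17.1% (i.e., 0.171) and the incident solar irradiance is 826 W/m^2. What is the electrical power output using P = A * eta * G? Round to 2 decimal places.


Use the solar power formula P = A * eta * G.
Given: A = 2.18 m^2, eta = 0.171, G = 826 W/m^2
P = 2.18 * 0.171 * 826
P = 307.92 W

307.92


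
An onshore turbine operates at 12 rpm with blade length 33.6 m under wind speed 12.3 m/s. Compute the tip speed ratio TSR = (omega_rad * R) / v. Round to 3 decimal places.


Convert rotational speed to rad/s:
  omega = 12 * 2 * pi / 60 = 1.2566 rad/s
Compute tip speed:
  v_tip = omega * R = 1.2566 * 33.6 = 42.223 m/s
Tip speed ratio:
  TSR = v_tip / v_wind = 42.223 / 12.3 = 3.433

3.433


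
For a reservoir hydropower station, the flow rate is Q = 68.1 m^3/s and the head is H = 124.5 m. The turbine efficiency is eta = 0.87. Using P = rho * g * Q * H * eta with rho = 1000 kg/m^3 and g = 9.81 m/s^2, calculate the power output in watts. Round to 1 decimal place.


Apply the hydropower formula P = rho * g * Q * H * eta
rho * g = 1000 * 9.81 = 9810.0
P = 9810.0 * 68.1 * 124.5 * 0.87
P = 72361027.2 W

72361027.2


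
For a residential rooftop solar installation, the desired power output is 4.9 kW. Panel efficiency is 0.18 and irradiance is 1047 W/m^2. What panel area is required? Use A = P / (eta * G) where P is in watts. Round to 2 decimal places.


Convert target power to watts: P = 4.9 * 1000 = 4900.0 W
Compute denominator: eta * G = 0.18 * 1047 = 188.46
Required area A = P / (eta * G) = 4900.0 / 188.46
A = 26.00 m^2

26.00


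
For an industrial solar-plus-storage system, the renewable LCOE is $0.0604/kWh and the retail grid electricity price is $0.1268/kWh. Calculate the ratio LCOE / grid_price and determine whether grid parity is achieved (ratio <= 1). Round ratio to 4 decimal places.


Compare LCOE to grid price:
  LCOE = $0.0604/kWh, Grid price = $0.1268/kWh
  Ratio = LCOE / grid_price = 0.0604 / 0.1268 = 0.4763
  Grid parity achieved (ratio <= 1)? yes

0.4763


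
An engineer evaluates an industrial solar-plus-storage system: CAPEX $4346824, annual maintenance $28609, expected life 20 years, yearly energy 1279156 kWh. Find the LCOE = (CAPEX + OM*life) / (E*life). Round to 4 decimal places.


Total cost = CAPEX + OM * lifetime = 4346824 + 28609 * 20 = 4346824 + 572180 = 4919004
Total generation = annual * lifetime = 1279156 * 20 = 25583120 kWh
LCOE = 4919004 / 25583120
LCOE = 0.1923 $/kWh

0.1923


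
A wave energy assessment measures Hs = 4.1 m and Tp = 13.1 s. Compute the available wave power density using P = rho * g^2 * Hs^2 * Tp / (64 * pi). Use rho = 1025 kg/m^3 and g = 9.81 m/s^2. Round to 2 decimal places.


Apply wave power formula:
  g^2 = 9.81^2 = 96.2361
  Hs^2 = 4.1^2 = 16.81
  Numerator = rho * g^2 * Hs^2 * Tp = 1025 * 96.2361 * 16.81 * 13.1 = 21722054.01
  Denominator = 64 * pi = 201.0619
  P = 21722054.01 / 201.0619 = 108036.63 W/m

108036.63


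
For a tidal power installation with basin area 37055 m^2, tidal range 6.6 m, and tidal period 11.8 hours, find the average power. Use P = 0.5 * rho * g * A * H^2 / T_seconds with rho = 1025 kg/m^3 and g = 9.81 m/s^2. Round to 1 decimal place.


Convert period to seconds: T = 11.8 * 3600 = 42480.0 s
H^2 = 6.6^2 = 43.56
P = 0.5 * rho * g * A * H^2 / T
P = 0.5 * 1025 * 9.81 * 37055 * 43.56 / 42480.0
P = 191035.1 W

191035.1


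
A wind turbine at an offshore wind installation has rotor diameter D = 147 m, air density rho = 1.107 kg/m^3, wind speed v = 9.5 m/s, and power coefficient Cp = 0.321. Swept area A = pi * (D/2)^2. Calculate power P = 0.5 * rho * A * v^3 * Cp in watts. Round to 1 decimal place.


Step 1 -- Compute swept area:
  A = pi * (D/2)^2 = pi * (147/2)^2 = 16971.67 m^2
Step 2 -- Apply wind power equation:
  P = 0.5 * rho * A * v^3 * Cp
  v^3 = 9.5^3 = 857.375
  P = 0.5 * 1.107 * 16971.67 * 857.375 * 0.321
  P = 2585342.1 W

2585342.1


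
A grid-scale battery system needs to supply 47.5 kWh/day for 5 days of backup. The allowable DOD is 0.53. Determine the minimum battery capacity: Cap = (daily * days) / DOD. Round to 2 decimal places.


Total energy needed = daily * days = 47.5 * 5 = 237.5 kWh
Account for depth of discharge:
  Cap = total_energy / DOD = 237.5 / 0.53
  Cap = 448.11 kWh

448.11


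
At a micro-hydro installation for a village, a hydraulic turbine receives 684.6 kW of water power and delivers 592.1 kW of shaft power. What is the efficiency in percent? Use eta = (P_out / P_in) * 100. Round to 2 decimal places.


Turbine efficiency = (output power / input power) * 100
eta = (592.1 / 684.6) * 100
eta = 86.49%

86.49


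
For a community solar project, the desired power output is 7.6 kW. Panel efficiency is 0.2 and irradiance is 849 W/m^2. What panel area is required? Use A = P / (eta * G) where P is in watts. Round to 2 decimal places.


Convert target power to watts: P = 7.6 * 1000 = 7600.0 W
Compute denominator: eta * G = 0.2 * 849 = 169.8
Required area A = P / (eta * G) = 7600.0 / 169.8
A = 44.76 m^2

44.76


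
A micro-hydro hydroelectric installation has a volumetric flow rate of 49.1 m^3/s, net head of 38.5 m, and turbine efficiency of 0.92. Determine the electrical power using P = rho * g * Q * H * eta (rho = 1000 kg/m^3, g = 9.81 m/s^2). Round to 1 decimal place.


Apply the hydropower formula P = rho * g * Q * H * eta
rho * g = 1000 * 9.81 = 9810.0
P = 9810.0 * 49.1 * 38.5 * 0.92
P = 17060786.8 W

17060786.8


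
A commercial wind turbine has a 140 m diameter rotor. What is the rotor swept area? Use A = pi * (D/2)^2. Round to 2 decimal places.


Compute the rotor radius:
  r = D / 2 = 140 / 2 = 70.0 m
Calculate swept area:
  A = pi * r^2 = pi * 70.0^2
  A = 15393.80 m^2

15393.80


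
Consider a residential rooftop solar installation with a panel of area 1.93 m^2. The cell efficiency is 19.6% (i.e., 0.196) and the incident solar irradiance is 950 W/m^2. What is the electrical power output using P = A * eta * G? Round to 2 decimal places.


Use the solar power formula P = A * eta * G.
Given: A = 1.93 m^2, eta = 0.196, G = 950 W/m^2
P = 1.93 * 0.196 * 950
P = 359.37 W

359.37


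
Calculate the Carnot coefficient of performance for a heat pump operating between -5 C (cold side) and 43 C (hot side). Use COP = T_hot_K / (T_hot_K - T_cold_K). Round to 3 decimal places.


Convert to Kelvin:
  T_hot = 43 + 273.15 = 316.15 K
  T_cold = -5 + 273.15 = 268.15 K
Apply Carnot COP formula:
  COP = T_hot_K / (T_hot_K - T_cold_K) = 316.15 / 48.0
  COP = 6.586

6.586


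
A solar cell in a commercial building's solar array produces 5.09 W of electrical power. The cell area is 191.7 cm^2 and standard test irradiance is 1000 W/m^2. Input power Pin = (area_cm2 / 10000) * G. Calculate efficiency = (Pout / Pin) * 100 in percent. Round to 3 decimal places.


First compute the input power:
  Pin = area_cm2 / 10000 * G = 191.7 / 10000 * 1000 = 19.17 W
Then compute efficiency:
  Efficiency = (Pout / Pin) * 100 = (5.09 / 19.17) * 100
  Efficiency = 26.552%

26.552


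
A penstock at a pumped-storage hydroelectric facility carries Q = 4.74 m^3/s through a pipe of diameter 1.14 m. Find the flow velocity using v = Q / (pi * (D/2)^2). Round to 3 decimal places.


Compute pipe cross-sectional area:
  A = pi * (D/2)^2 = pi * (1.14/2)^2 = 1.0207 m^2
Calculate velocity:
  v = Q / A = 4.74 / 1.0207
  v = 4.644 m/s

4.644


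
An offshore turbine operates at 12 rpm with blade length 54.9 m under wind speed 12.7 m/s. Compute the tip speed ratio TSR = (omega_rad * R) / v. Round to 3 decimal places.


Convert rotational speed to rad/s:
  omega = 12 * 2 * pi / 60 = 1.2566 rad/s
Compute tip speed:
  v_tip = omega * R = 1.2566 * 54.9 = 68.989 m/s
Tip speed ratio:
  TSR = v_tip / v_wind = 68.989 / 12.7 = 5.432

5.432


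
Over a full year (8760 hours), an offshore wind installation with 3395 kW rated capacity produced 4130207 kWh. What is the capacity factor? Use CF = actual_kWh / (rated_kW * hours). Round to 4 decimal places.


Capacity factor = actual output / maximum possible output
Maximum possible = rated * hours = 3395 * 8760 = 29740200 kWh
CF = 4130207 / 29740200
CF = 0.1389

0.1389


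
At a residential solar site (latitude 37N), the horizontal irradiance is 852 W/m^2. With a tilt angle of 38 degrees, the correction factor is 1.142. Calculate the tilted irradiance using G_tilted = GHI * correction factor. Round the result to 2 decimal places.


Identify the given values:
  GHI = 852 W/m^2, tilt correction factor = 1.142
Apply the formula G_tilted = GHI * factor:
  G_tilted = 852 * 1.142
  G_tilted = 972.98 W/m^2

972.98


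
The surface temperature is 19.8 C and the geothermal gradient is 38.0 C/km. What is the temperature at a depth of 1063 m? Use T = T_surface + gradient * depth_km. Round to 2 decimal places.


Convert depth to km: 1063 / 1000 = 1.063 km
Temperature increase = gradient * depth_km = 38.0 * 1.063 = 40.39 C
Temperature at depth = T_surface + delta_T = 19.8 + 40.39
T = 60.19 C

60.19


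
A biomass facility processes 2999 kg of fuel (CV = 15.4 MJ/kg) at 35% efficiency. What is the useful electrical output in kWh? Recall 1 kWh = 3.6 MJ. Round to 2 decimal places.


Total energy = mass * CV = 2999 * 15.4 = 46184.6 MJ
Useful energy = total * eta = 46184.6 * 0.35 = 16164.61 MJ
Convert to kWh: 16164.61 / 3.6
Useful energy = 4490.17 kWh

4490.17


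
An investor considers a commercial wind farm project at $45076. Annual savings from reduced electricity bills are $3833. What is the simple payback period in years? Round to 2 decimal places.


Simple payback period = initial cost / annual savings
Payback = 45076 / 3833
Payback = 11.76 years

11.76


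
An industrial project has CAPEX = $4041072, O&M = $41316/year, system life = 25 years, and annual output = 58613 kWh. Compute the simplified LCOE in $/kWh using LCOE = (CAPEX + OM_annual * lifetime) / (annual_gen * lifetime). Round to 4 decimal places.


Total cost = CAPEX + OM * lifetime = 4041072 + 41316 * 25 = 4041072 + 1032900 = 5073972
Total generation = annual * lifetime = 58613 * 25 = 1465325 kWh
LCOE = 5073972 / 1465325
LCOE = 3.4627 $/kWh

3.4627


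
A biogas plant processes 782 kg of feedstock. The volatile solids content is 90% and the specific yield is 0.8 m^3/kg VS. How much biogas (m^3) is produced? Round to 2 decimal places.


Compute volatile solids:
  VS = mass * VS_fraction = 782 * 0.9 = 703.8 kg
Calculate biogas volume:
  Biogas = VS * specific_yield = 703.8 * 0.8
  Biogas = 563.04 m^3

563.04


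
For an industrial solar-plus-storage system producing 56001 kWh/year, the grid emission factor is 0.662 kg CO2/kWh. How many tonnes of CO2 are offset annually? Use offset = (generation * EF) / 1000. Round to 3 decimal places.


CO2 offset in kg = generation * emission_factor
CO2 offset = 56001 * 0.662 = 37072.66 kg
Convert to tonnes:
  CO2 offset = 37072.66 / 1000 = 37.073 tonnes

37.073


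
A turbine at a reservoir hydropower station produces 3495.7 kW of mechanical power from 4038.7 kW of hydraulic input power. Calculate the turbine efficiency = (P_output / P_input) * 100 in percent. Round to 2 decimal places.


Turbine efficiency = (output power / input power) * 100
eta = (3495.7 / 4038.7) * 100
eta = 86.56%

86.56


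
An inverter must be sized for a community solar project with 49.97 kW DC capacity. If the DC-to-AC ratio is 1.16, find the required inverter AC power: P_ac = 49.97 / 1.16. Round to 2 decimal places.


The inverter AC capacity is determined by the DC/AC ratio.
Given: P_dc = 49.97 kW, DC/AC ratio = 1.16
P_ac = P_dc / ratio = 49.97 / 1.16
P_ac = 43.08 kW

43.08


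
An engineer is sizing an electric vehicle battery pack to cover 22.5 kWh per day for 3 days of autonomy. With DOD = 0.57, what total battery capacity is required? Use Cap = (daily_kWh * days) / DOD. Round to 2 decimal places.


Total energy needed = daily * days = 22.5 * 3 = 67.5 kWh
Account for depth of discharge:
  Cap = total_energy / DOD = 67.5 / 0.57
  Cap = 118.42 kWh

118.42


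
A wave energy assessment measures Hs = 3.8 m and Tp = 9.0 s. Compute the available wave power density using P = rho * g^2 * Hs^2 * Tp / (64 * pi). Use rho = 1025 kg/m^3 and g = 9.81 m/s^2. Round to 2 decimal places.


Apply wave power formula:
  g^2 = 9.81^2 = 96.2361
  Hs^2 = 3.8^2 = 14.44
  Numerator = rho * g^2 * Hs^2 * Tp = 1025 * 96.2361 * 14.44 * 9.0 = 12819514.64
  Denominator = 64 * pi = 201.0619
  P = 12819514.64 / 201.0619 = 63759.04 W/m

63759.04


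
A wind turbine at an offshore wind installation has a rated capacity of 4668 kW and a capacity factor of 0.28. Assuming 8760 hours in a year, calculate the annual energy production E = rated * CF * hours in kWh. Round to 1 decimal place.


Annual energy = rated_kW * capacity_factor * hours_per_year
Given: P_rated = 4668 kW, CF = 0.28, hours = 8760
E = 4668 * 0.28 * 8760
E = 11449670.4 kWh

11449670.4


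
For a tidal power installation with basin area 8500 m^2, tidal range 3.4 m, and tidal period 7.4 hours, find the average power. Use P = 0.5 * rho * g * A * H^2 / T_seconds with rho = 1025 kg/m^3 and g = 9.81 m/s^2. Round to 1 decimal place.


Convert period to seconds: T = 7.4 * 3600 = 26640.0 s
H^2 = 3.4^2 = 11.56
P = 0.5 * rho * g * A * H^2 / T
P = 0.5 * 1025 * 9.81 * 8500 * 11.56 / 26640.0
P = 18544.1 W

18544.1


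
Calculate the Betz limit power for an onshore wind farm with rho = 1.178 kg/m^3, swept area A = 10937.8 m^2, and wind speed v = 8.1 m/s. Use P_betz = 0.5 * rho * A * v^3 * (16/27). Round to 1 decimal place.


The Betz coefficient Cp_max = 16/27 = 0.5926
v^3 = 8.1^3 = 531.441
P_betz = 0.5 * rho * A * v^3 * Cp_max
P_betz = 0.5 * 1.178 * 10937.8 * 531.441 * 0.5926
P_betz = 2028880.9 W

2028880.9


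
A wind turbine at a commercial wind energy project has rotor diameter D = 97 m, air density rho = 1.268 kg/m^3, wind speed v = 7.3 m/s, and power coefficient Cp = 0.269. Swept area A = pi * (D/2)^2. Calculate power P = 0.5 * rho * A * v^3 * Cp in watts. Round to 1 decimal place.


Step 1 -- Compute swept area:
  A = pi * (D/2)^2 = pi * (97/2)^2 = 7389.81 m^2
Step 2 -- Apply wind power equation:
  P = 0.5 * rho * A * v^3 * Cp
  v^3 = 7.3^3 = 389.017
  P = 0.5 * 1.268 * 7389.81 * 389.017 * 0.269
  P = 490279.2 W

490279.2


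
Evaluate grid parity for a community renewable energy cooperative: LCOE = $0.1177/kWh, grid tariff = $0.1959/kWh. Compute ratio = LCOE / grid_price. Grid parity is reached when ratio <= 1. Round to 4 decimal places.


Compare LCOE to grid price:
  LCOE = $0.1177/kWh, Grid price = $0.1959/kWh
  Ratio = LCOE / grid_price = 0.1177 / 0.1959 = 0.6008
  Grid parity achieved (ratio <= 1)? yes

0.6008


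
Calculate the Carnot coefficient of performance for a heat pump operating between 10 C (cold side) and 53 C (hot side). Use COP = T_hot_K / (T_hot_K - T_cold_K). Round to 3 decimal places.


Convert to Kelvin:
  T_hot = 53 + 273.15 = 326.15 K
  T_cold = 10 + 273.15 = 283.15 K
Apply Carnot COP formula:
  COP = T_hot_K / (T_hot_K - T_cold_K) = 326.15 / 43.0
  COP = 7.585

7.585


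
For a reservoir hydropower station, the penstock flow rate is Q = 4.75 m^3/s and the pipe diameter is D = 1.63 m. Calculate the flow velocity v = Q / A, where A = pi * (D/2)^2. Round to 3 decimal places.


Compute pipe cross-sectional area:
  A = pi * (D/2)^2 = pi * (1.63/2)^2 = 2.0867 m^2
Calculate velocity:
  v = Q / A = 4.75 / 2.0867
  v = 2.276 m/s

2.276


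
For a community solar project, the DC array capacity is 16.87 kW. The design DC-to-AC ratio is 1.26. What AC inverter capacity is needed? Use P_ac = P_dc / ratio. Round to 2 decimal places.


The inverter AC capacity is determined by the DC/AC ratio.
Given: P_dc = 16.87 kW, DC/AC ratio = 1.26
P_ac = P_dc / ratio = 16.87 / 1.26
P_ac = 13.39 kW

13.39


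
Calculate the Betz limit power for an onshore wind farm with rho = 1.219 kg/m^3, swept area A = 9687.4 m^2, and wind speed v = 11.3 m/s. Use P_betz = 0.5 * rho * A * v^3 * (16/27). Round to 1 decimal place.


The Betz coefficient Cp_max = 16/27 = 0.5926
v^3 = 11.3^3 = 1442.897
P_betz = 0.5 * rho * A * v^3 * Cp_max
P_betz = 0.5 * 1.219 * 9687.4 * 1442.897 * 0.5926
P_betz = 5048617.8 W

5048617.8


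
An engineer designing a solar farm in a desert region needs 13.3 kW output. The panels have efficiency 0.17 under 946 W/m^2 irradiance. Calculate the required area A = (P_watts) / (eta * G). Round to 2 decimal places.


Convert target power to watts: P = 13.3 * 1000 = 13300.0 W
Compute denominator: eta * G = 0.17 * 946 = 160.82
Required area A = P / (eta * G) = 13300.0 / 160.82
A = 82.70 m^2

82.70


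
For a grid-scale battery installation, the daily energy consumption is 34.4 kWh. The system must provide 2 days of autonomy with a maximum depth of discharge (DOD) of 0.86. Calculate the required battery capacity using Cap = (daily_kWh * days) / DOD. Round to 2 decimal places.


Total energy needed = daily * days = 34.4 * 2 = 68.8 kWh
Account for depth of discharge:
  Cap = total_energy / DOD = 68.8 / 0.86
  Cap = 80.00 kWh

80.00


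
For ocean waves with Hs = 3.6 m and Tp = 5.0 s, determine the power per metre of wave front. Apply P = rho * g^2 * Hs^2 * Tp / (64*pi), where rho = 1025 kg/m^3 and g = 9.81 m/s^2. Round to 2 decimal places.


Apply wave power formula:
  g^2 = 9.81^2 = 96.2361
  Hs^2 = 3.6^2 = 12.96
  Numerator = rho * g^2 * Hs^2 * Tp = 1025 * 96.2361 * 12.96 * 5.0 = 6392001.76
  Denominator = 64 * pi = 201.0619
  P = 6392001.76 / 201.0619 = 31791.21 W/m

31791.21


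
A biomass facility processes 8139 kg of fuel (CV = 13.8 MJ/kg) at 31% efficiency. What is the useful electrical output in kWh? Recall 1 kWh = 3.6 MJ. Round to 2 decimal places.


Total energy = mass * CV = 8139 * 13.8 = 112318.2 MJ
Useful energy = total * eta = 112318.2 * 0.31 = 34818.64 MJ
Convert to kWh: 34818.64 / 3.6
Useful energy = 9671.85 kWh

9671.85


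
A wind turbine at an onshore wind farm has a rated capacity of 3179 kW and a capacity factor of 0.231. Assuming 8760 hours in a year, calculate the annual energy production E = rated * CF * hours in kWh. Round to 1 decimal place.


Annual energy = rated_kW * capacity_factor * hours_per_year
Given: P_rated = 3179 kW, CF = 0.231, hours = 8760
E = 3179 * 0.231 * 8760
E = 6432897.2 kWh

6432897.2


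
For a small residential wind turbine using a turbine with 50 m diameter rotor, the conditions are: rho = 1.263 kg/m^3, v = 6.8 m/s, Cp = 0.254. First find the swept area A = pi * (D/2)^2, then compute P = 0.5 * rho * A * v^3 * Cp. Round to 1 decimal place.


Step 1 -- Compute swept area:
  A = pi * (D/2)^2 = pi * (50/2)^2 = 1963.5 m^2
Step 2 -- Apply wind power equation:
  P = 0.5 * rho * A * v^3 * Cp
  v^3 = 6.8^3 = 314.432
  P = 0.5 * 1.263 * 1963.5 * 314.432 * 0.254
  P = 99029.3 W

99029.3


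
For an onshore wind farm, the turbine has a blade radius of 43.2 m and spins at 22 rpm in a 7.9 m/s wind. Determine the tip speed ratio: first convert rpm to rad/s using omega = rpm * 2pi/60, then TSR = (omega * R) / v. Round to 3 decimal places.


Convert rotational speed to rad/s:
  omega = 22 * 2 * pi / 60 = 2.3038 rad/s
Compute tip speed:
  v_tip = omega * R = 2.3038 * 43.2 = 99.526 m/s
Tip speed ratio:
  TSR = v_tip / v_wind = 99.526 / 7.9 = 12.598

12.598


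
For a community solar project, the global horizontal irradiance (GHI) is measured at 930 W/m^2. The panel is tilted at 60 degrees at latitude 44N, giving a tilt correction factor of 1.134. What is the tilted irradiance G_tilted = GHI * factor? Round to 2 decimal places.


Identify the given values:
  GHI = 930 W/m^2, tilt correction factor = 1.134
Apply the formula G_tilted = GHI * factor:
  G_tilted = 930 * 1.134
  G_tilted = 1054.62 W/m^2

1054.62


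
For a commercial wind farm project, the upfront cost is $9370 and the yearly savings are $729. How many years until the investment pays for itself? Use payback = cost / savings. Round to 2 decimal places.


Simple payback period = initial cost / annual savings
Payback = 9370 / 729
Payback = 12.85 years

12.85


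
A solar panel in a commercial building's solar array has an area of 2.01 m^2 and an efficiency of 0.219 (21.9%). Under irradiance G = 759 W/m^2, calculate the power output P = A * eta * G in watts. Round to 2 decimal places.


Use the solar power formula P = A * eta * G.
Given: A = 2.01 m^2, eta = 0.219, G = 759 W/m^2
P = 2.01 * 0.219 * 759
P = 334.10 W

334.10


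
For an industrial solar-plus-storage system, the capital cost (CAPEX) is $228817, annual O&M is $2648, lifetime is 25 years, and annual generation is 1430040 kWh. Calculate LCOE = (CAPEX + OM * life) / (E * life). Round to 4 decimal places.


Total cost = CAPEX + OM * lifetime = 228817 + 2648 * 25 = 228817 + 66200 = 295017
Total generation = annual * lifetime = 1430040 * 25 = 35751000 kWh
LCOE = 295017 / 35751000
LCOE = 0.0083 $/kWh

0.0083


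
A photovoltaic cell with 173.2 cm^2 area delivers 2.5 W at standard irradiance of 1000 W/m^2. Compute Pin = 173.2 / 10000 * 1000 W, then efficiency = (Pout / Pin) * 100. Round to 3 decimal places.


First compute the input power:
  Pin = area_cm2 / 10000 * G = 173.2 / 10000 * 1000 = 17.32 W
Then compute efficiency:
  Efficiency = (Pout / Pin) * 100 = (2.5 / 17.32) * 100
  Efficiency = 14.434%

14.434
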